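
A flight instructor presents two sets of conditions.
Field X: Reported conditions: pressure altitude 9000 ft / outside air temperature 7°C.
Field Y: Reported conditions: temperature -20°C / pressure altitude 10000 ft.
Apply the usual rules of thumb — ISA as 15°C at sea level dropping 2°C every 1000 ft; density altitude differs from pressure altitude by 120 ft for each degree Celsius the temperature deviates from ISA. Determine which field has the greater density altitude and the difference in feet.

Field X by 2000 ft

Field X: ISA temp = -3°C, deviation +10°C, DA = 9000 + 120 × 10 = 10200 ft.
Field Y: ISA temp = -5°C, deviation -15°C, DA = 10000 + 120 × (-15) = 8200 ft.
Field X is higher by 10200 − 8200 = 2000 ft.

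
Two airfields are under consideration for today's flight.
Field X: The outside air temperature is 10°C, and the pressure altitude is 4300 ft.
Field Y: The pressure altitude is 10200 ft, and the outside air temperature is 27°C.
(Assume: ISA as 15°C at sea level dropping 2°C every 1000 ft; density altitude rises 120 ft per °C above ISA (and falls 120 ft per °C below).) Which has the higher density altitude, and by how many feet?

Field Y by 9356 ft

Field X: ISA temp = 6.4°C, deviation +3.6°C, DA = 4300 + 120 × 3.6 = 4732 ft.
Field Y: ISA temp = -5.4°C, deviation +32.4°C, DA = 10200 + 120 × 32.4 = 14088 ft.
Field Y is higher by 14088 − 4732 = 9356 ft.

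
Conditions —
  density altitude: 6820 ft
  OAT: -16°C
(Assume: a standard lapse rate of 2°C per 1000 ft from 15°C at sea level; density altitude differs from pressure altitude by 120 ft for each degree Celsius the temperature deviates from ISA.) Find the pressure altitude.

DA = PA + 120 × (OAT − (15 − 2·PA/1000)) = PA + 120·OAT − 1800 + 0.24·PA = 1.24·PA + 120·OAT − 1800.
So 1.24·PA = 6820 − 120 × (-16) + 1800 = 10540.
PA = 10540 / 1.24 = 8500 ft.

8500 ft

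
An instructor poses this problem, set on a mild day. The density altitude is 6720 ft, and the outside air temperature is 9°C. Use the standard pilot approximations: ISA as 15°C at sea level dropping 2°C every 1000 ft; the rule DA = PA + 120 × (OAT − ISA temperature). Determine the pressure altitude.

6000 ft

DA = PA + 120 × (OAT − (15 − 2·PA/1000)) = PA + 120·OAT − 1800 + 0.24·PA = 1.24·PA + 120·OAT − 1800.
So 1.24·PA = 6720 − 120 × 9 + 1800 = 7440.
PA = 7440 / 1.24 = 6000 ft.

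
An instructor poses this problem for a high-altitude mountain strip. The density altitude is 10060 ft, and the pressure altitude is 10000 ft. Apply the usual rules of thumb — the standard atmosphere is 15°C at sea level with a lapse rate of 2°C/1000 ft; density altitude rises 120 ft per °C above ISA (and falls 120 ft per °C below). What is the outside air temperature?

Density altitude − pressure altitude = 10060 − 10000 = +60 ft.
At 120 ft/°C that is an ISA deviation of 60/120 = +0.5°C.
ISA temperature at 10000 ft = 15 − 2 × (10000/1000) = -5°C.
OAT = ISA + deviation = -5 + (+0.5) = -4.5°C.

-4.5°C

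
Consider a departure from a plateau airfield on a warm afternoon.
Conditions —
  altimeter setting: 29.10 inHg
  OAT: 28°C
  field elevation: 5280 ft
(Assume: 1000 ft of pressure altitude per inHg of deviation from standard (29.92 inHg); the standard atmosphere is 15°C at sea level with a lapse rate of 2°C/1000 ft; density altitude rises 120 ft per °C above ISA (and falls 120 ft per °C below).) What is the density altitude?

9124 ft

Pressure altitude = 5280 + (29.92 − 29.10) × 1000 = 5280 + (+820) = 6100 ft.
ISA temperature at 6100 ft = 15 − 2 × (6100/1000) = 2.8°C.
ISA deviation = 28 − 2.8 = +25.2°C.
Density altitude = 6100 + 120 × (25.2) = 9124 ft.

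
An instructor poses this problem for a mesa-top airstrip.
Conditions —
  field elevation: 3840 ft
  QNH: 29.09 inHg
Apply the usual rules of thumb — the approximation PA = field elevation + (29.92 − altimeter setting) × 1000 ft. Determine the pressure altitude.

Pressure correction = (29.92 − 29.09) × 1000 = +830 ft.
Pressure altitude = 3840 + (+830) = 4670 ft.

4670 ft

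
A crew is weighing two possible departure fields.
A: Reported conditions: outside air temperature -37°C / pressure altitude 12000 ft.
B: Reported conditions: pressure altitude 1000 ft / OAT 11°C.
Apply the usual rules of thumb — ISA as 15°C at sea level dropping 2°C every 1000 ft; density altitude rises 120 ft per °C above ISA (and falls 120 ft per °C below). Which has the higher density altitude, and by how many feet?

A: ISA temp = -9°C, deviation -28°C, DA = 12000 + 120 × (-28) = 8640 ft.
B: ISA temp = 13°C, deviation -2°C, DA = 1000 + 120 × (-2) = 760 ft.
A is higher by 8640 − 760 = 7880 ft.

A by 7880 ft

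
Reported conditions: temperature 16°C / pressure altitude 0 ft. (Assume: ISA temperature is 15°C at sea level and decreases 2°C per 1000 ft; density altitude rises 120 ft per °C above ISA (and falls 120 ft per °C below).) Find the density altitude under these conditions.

120 ft

ISA temperature at 0 ft = 15 − 2 × (0/1000) = 15°C.
ISA deviation = 16 − 15 = +1°C.
Density altitude = 0 + 120 × (1) = 0 + (+120) = 120 ft.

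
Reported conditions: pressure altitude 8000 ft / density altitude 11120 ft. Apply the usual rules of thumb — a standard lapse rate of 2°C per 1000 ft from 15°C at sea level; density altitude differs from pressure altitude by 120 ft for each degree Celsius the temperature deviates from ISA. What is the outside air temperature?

Density altitude − pressure altitude = 11120 − 8000 = +3120 ft.
At 120 ft/°C that is an ISA deviation of 3120/120 = +26°C.
ISA temperature at 8000 ft = 15 − 2 × (8000/1000) = -1°C.
OAT = ISA + deviation = -1 + (+26) = 25°C.

25°C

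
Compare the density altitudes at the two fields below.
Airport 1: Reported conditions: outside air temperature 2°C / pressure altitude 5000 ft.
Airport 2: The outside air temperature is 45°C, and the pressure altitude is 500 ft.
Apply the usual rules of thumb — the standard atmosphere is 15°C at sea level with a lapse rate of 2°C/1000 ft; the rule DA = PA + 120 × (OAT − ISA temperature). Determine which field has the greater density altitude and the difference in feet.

Airport 1 by 420 ft

Airport 1: ISA temp = 5°C, deviation -3°C, DA = 5000 + 120 × (-3) = 4640 ft.
Airport 2: ISA temp = 14°C, deviation +31°C, DA = 500 + 120 × 31 = 4220 ft.
Airport 1 is higher by 4640 − 4220 = 420 ft.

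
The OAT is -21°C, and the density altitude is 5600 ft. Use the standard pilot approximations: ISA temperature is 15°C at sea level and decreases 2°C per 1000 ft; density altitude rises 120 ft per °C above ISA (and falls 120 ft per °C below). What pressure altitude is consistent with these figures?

8000 ft

DA = PA + 120 × (OAT − (15 − 2·PA/1000)) = PA + 120·OAT − 1800 + 0.24·PA = 1.24·PA + 120·OAT − 1800.
So 1.24·PA = 5600 − 120 × (-21) + 1800 = 9920.
PA = 9920 / 1.24 = 8000 ft.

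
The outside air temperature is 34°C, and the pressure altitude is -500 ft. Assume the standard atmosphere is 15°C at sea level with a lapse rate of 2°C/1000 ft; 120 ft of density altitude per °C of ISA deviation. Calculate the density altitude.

1660 ft

ISA temperature at -500 ft = 15 − 2 × (-500/1000) = 16°C.
ISA deviation = 34 − 16 = +18°C.
Density altitude = -500 + 120 × (18) = -500 + (+2160) = 1660 ft.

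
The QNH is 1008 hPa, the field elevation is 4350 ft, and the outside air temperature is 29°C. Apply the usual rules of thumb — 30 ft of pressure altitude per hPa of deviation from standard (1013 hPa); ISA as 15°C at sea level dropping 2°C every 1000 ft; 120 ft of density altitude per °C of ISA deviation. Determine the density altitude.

7260 ft

Pressure altitude = 4350 + (1013 − 1008) × 30 = 4350 + (+150) = 4500 ft.
ISA temperature at 4500 ft = 15 − 2 × (4500/1000) = 6°C.
ISA deviation = 29 − 6 = +23°C.
Density altitude = 4500 + 120 × (23) = 7260 ft.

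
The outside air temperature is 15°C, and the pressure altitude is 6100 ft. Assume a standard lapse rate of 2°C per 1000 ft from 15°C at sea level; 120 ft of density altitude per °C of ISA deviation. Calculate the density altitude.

7564 ft

ISA temperature at 6100 ft = 15 − 2 × (6100/1000) = 2.8°C.
ISA deviation = 15 − 2.8 = +12.2°C.
Density altitude = 6100 + 120 × (12.2) = 6100 + (+1464) = 7564 ft.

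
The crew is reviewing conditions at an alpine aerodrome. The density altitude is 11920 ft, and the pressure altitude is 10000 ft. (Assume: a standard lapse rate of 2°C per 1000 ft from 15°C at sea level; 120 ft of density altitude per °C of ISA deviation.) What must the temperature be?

Density altitude − pressure altitude = 11920 − 10000 = +1920 ft.
At 120 ft/°C that is an ISA deviation of 1920/120 = +16°C.
ISA temperature at 10000 ft = 15 − 2 × (10000/1000) = -5°C.
OAT = ISA + deviation = -5 + (+16) = 11°C.

11°C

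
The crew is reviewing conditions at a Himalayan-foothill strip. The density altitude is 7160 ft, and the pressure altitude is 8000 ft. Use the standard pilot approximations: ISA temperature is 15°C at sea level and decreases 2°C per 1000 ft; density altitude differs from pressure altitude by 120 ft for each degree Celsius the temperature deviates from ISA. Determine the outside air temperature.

-8°C

Density altitude − pressure altitude = 7160 − 8000 = -840 ft.
At 120 ft/°C that is an ISA deviation of -840/120 = -7°C.
ISA temperature at 8000 ft = 15 − 2 × (8000/1000) = -1°C.
OAT = ISA + deviation = -1 + (-7) = -8°C.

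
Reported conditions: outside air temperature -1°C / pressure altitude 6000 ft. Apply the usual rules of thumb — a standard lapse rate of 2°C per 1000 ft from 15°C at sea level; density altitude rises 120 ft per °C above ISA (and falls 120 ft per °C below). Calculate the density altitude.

ISA temperature at 6000 ft = 15 − 2 × (6000/1000) = 3°C.
ISA deviation = -1 − 3 = -4°C.
Density altitude = 6000 + 120 × (-4) = 6000 + (-480) = 5520 ft.

5520 ft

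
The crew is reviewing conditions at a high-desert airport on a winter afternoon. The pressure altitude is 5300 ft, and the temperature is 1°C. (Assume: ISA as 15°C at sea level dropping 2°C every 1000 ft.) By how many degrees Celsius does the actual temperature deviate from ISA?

ISA-3.4°C

ISA temperature at 5300 ft = 15 − 2 × (5300/1000) = 4.4°C.
Deviation = OAT − ISA = 1 − 4.4 = -3.4°C.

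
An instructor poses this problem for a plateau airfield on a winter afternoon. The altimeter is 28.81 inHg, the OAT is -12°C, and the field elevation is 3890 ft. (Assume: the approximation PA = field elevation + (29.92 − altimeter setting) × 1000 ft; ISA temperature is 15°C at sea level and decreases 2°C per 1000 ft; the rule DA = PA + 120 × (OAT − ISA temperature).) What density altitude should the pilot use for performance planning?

2960 ft

Pressure altitude = 3890 + (29.92 − 28.81) × 1000 = 3890 + (+1110) = 5000 ft.
ISA temperature at 5000 ft = 15 − 2 × (5000/1000) = 5°C.
ISA deviation = -12 − 5 = -17°C.
Density altitude = 5000 + 120 × (-17) = 2960 ft.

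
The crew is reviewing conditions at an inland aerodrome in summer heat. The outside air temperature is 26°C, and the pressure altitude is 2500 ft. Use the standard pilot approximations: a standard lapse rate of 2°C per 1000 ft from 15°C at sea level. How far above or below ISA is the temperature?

ISA temperature at 2500 ft = 15 − 2 × (2500/1000) = 10°C.
Deviation = OAT − ISA = 26 − 10 = +16°C.

ISA+16°C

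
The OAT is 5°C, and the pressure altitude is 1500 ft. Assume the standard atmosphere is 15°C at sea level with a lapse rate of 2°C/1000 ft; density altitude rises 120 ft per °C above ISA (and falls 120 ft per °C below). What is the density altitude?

ISA temperature at 1500 ft = 15 − 2 × (1500/1000) = 12°C.
ISA deviation = 5 − 12 = -7°C.
Density altitude = 1500 + 120 × (-7) = 1500 + (-840) = 660 ft.

660 ft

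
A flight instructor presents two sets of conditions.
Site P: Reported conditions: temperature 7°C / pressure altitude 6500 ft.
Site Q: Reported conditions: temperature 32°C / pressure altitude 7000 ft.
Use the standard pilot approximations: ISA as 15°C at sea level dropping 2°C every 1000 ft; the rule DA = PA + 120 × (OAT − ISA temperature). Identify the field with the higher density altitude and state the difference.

Site P: ISA temp = 2°C, deviation +5°C, DA = 6500 + 120 × 5 = 7100 ft.
Site Q: ISA temp = 1°C, deviation +31°C, DA = 7000 + 120 × 31 = 10720 ft.
Site Q is higher by 10720 − 7100 = 3620 ft.

Site Q by 3620 ft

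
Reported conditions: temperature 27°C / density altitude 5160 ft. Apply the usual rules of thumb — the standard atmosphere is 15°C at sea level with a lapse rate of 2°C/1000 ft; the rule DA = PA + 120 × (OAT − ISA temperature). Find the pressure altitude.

DA = PA + 120 × (OAT − (15 − 2·PA/1000)) = PA + 120·OAT − 1800 + 0.24·PA = 1.24·PA + 120·OAT − 1800.
So 1.24·PA = 5160 − 120 × 27 + 1800 = 3720.
PA = 3720 / 1.24 = 3000 ft.

3000 ft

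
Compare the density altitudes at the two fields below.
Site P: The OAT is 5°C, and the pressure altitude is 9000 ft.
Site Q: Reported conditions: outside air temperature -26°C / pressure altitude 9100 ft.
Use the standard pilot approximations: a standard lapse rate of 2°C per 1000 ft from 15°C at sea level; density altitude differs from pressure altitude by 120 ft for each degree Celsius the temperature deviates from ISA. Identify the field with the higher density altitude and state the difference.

Site P: ISA temp = -3°C, deviation +8°C, DA = 9000 + 120 × 8 = 9960 ft.
Site Q: ISA temp = -3.2°C, deviation -22.8°C, DA = 9100 + 120 × (-22.8) = 6364 ft.
Site P is higher by 9960 − 6364 = 3596 ft.

Site P by 3596 ft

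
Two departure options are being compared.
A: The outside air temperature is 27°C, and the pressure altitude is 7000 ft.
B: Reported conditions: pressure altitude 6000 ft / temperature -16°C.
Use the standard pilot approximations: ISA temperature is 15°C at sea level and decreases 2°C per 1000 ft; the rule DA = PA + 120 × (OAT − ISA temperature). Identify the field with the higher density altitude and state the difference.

A: ISA temp = 1°C, deviation +26°C, DA = 7000 + 120 × 26 = 10120 ft.
B: ISA temp = 3°C, deviation -19°C, DA = 6000 + 120 × (-19) = 3720 ft.
A is higher by 10120 − 3720 = 6400 ft.

A by 6400 ft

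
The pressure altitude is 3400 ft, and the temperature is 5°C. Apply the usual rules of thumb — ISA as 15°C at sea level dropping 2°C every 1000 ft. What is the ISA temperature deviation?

ISA-3.2°C

ISA temperature at 3400 ft = 15 − 2 × (3400/1000) = 8.2°C.
Deviation = OAT − ISA = 5 − 8.2 = -3.2°C.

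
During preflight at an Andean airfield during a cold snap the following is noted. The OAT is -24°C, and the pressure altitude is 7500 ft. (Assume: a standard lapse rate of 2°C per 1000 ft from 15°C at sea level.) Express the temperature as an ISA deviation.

ISA-24°C

ISA temperature at 7500 ft = 15 − 2 × (7500/1000) = 0°C.
Deviation = OAT − ISA = -24 − 0 = -24°C.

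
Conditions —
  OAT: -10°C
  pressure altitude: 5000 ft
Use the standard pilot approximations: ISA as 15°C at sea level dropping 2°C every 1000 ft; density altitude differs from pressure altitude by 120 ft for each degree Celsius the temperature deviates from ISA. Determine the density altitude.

ISA temperature at 5000 ft = 15 − 2 × (5000/1000) = 5°C.
ISA deviation = -10 − 5 = -15°C.
Density altitude = 5000 + 120 × (-15) = 5000 + (-1800) = 3200 ft.

3200 ft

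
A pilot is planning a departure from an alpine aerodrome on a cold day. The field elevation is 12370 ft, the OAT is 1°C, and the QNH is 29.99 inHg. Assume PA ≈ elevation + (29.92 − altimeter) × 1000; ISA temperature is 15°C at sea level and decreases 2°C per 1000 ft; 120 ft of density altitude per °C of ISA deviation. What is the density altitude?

Pressure altitude = 12370 + (29.92 − 29.99) × 1000 = 12370 + (-70) = 12300 ft.
ISA temperature at 12300 ft = 15 − 2 × (12300/1000) = -9.6°C.
ISA deviation = 1 − (-9.6) = +10.6°C.
Density altitude = 12300 + 120 × (10.6) = 13572 ft.

13572 ft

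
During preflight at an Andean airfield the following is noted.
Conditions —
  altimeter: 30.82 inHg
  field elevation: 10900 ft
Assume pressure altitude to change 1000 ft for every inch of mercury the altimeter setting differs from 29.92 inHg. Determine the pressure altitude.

10000 ft

Pressure correction = (29.92 − 30.82) × 1000 = -900 ft.
Pressure altitude = 10900 + (-900) = 10000 ft.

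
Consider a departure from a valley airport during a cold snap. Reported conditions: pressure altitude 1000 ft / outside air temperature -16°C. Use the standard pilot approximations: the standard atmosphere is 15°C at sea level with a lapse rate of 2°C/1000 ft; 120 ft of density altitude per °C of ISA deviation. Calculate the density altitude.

ISA temperature at 1000 ft = 15 − 2 × (1000/1000) = 13°C.
ISA deviation = -16 − 13 = -29°C.
Density altitude = 1000 + 120 × (-29) = 1000 + (-3480) = -2480 ft.

-2480 ft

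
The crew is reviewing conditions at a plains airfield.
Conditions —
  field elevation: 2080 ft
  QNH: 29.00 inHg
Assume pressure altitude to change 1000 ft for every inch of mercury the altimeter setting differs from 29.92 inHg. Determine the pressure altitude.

Pressure correction = (29.92 − 29.00) × 1000 = +920 ft.
Pressure altitude = 2080 + (+920) = 3000 ft.

3000 ft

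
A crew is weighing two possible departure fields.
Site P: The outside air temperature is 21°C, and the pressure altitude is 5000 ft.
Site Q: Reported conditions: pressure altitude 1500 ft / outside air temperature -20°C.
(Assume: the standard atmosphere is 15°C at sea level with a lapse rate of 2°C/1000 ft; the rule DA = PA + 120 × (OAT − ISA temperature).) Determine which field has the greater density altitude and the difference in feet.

Site P by 9260 ft

Site P: ISA temp = 5°C, deviation +16°C, DA = 5000 + 120 × 16 = 6920 ft.
Site Q: ISA temp = 12°C, deviation -32°C, DA = 1500 + 120 × (-32) = -2340 ft.
Site P is higher by 6920 − (-2340) = 9260 ft.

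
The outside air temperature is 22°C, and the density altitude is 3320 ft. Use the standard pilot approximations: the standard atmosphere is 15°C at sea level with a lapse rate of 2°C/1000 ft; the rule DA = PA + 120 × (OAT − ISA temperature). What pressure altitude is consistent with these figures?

DA = PA + 120 × (OAT − (15 − 2·PA/1000)) = PA + 120·OAT − 1800 + 0.24·PA = 1.24·PA + 120·OAT − 1800.
So 1.24·PA = 3320 − 120 × 22 + 1800 = 2480.
PA = 2480 / 1.24 = 2000 ft.

2000 ft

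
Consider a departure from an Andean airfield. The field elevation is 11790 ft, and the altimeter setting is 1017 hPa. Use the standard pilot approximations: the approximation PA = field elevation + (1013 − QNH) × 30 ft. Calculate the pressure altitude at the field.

11670 ft

Pressure correction = (1013 − 1017) × 30 = -120 ft.
Pressure altitude = 11790 + (-120) = 11670 ft.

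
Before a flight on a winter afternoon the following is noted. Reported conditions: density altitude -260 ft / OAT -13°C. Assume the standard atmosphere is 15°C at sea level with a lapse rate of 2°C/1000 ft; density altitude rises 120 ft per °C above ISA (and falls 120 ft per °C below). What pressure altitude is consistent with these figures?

2500 ft

DA = PA + 120 × (OAT − (15 − 2·PA/1000)) = PA + 120·OAT − 1800 + 0.24·PA = 1.24·PA + 120·OAT − 1800.
So 1.24·PA = -260 − 120 × (-13) + 1800 = 3100.
PA = 3100 / 1.24 = 2500 ft.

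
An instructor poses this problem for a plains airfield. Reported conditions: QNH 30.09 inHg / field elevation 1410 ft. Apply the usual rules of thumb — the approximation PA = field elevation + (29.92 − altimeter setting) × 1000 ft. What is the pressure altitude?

1240 ft

Pressure correction = (29.92 − 30.09) × 1000 = -170 ft.
Pressure altitude = 1410 + (-170) = 1240 ft.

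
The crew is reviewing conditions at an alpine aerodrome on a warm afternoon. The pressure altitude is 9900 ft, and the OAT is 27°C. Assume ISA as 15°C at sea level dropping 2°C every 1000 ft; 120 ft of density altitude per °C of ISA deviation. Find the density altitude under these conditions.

ISA temperature at 9900 ft = 15 − 2 × (9900/1000) = -4.8°C.
ISA deviation = 27 − (-4.8) = +31.8°C.
Density altitude = 9900 + 120 × (31.8) = 9900 + (+3816) = 13716 ft.

13716 ft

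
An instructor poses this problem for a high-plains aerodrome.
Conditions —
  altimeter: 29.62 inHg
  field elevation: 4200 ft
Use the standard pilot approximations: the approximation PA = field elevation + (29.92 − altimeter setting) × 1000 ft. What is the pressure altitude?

4500 ft

Pressure correction = (29.92 − 29.62) × 1000 = +300 ft.
Pressure altitude = 4200 + (+300) = 4500 ft.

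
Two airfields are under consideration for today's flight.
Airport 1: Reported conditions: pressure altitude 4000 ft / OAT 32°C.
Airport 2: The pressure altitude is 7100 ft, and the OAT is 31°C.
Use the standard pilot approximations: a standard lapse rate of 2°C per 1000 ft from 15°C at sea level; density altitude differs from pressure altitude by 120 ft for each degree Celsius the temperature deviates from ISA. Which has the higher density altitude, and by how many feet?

Airport 2 by 3724 ft

Airport 1: ISA temp = 7°C, deviation +25°C, DA = 4000 + 120 × 25 = 7000 ft.
Airport 2: ISA temp = 0.8°C, deviation +30.2°C, DA = 7100 + 120 × 30.2 = 10724 ft.
Airport 2 is higher by 10724 − 7000 = 3724 ft.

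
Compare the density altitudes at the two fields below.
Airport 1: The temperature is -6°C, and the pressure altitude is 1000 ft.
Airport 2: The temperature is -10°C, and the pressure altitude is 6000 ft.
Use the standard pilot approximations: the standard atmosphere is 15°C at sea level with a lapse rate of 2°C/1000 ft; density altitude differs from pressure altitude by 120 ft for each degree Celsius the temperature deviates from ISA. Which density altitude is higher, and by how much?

Airport 1: ISA temp = 13°C, deviation -19°C, DA = 1000 + 120 × (-19) = -1280 ft.
Airport 2: ISA temp = 3°C, deviation -13°C, DA = 6000 + 120 × (-13) = 4440 ft.
Airport 2 is higher by 4440 − (-1280) = 5720 ft.

Airport 2 by 5720 ft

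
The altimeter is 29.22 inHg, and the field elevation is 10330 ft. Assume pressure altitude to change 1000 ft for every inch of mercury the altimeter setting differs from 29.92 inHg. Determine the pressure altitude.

Pressure correction = (29.92 − 29.22) × 1000 = +700 ft.
Pressure altitude = 10330 + (+700) = 11030 ft.

11030 ft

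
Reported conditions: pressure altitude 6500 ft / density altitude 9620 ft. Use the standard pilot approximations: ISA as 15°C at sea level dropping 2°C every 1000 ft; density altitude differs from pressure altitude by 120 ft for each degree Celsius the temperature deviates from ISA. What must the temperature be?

28°C

Density altitude − pressure altitude = 9620 − 6500 = +3120 ft.
At 120 ft/°C that is an ISA deviation of 3120/120 = +26°C.
ISA temperature at 6500 ft = 15 − 2 × (6500/1000) = 2°C.
OAT = ISA + deviation = 2 + (+26) = 28°C.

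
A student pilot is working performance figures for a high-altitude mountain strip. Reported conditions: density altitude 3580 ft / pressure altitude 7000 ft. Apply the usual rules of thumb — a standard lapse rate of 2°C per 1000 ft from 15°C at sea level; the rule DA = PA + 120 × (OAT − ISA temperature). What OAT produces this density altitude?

Density altitude − pressure altitude = 3580 − 7000 = -3420 ft.
At 120 ft/°C that is an ISA deviation of -3420/120 = -28.5°C.
ISA temperature at 7000 ft = 15 − 2 × (7000/1000) = 1°C.
OAT = ISA + deviation = 1 + (-28.5) = -27.5°C.

-27.5°C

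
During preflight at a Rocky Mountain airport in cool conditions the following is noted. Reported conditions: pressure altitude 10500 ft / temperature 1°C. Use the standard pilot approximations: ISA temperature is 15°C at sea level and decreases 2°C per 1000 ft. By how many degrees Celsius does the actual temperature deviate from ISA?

ISA+7°C

ISA temperature at 10500 ft = 15 − 2 × (10500/1000) = -6°C.
Deviation = OAT − ISA = 1 − (-6) = +7°C.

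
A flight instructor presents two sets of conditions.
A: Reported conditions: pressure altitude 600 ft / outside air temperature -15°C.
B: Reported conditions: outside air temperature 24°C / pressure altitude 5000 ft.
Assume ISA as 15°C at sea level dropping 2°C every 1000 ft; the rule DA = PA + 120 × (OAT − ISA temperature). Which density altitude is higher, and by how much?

A: ISA temp = 13.8°C, deviation -28.8°C, DA = 600 + 120 × (-28.8) = -2856 ft.
B: ISA temp = 5°C, deviation +19°C, DA = 5000 + 120 × 19 = 7280 ft.
B is higher by 7280 − (-2856) = 10136 ft.

B by 10136 ft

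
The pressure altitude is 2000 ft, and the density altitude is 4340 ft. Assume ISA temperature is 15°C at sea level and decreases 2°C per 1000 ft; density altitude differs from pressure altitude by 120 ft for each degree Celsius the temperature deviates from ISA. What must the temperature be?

30.5°C

Density altitude − pressure altitude = 4340 − 2000 = +2340 ft.
At 120 ft/°C that is an ISA deviation of 2340/120 = +19.5°C.
ISA temperature at 2000 ft = 15 − 2 × (2000/1000) = 11°C.
OAT = ISA + deviation = 11 + (+19.5) = 30.5°C.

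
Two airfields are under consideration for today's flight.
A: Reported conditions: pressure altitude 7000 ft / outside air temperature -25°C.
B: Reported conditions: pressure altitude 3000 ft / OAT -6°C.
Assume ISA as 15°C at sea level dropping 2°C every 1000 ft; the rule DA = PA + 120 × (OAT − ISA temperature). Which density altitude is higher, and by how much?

A: ISA temp = 1°C, deviation -26°C, DA = 7000 + 120 × (-26) = 3880 ft.
B: ISA temp = 9°C, deviation -15°C, DA = 3000 + 120 × (-15) = 1200 ft.
A is higher by 3880 − 1200 = 2680 ft.

A by 2680 ft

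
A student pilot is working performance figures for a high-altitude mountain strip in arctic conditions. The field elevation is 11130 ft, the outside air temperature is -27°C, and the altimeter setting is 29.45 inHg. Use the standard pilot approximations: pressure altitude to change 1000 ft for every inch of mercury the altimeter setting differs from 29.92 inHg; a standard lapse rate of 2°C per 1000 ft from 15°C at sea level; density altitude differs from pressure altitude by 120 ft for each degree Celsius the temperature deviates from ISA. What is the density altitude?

9344 ft

Pressure altitude = 11130 + (29.92 − 29.45) × 1000 = 11130 + (+470) = 11600 ft.
ISA temperature at 11600 ft = 15 − 2 × (11600/1000) = -8.2°C.
ISA deviation = -27 − (-8.2) = -18.8°C.
Density altitude = 11600 + 120 × (-18.8) = 9344 ft.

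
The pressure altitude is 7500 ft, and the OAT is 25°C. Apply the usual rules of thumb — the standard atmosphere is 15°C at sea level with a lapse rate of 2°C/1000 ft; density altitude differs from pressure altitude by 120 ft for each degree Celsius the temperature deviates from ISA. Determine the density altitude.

10500 ft

ISA temperature at 7500 ft = 15 − 2 × (7500/1000) = 0°C.
ISA deviation = 25 − 0 = +25°C.
Density altitude = 7500 + 120 × (25) = 7500 + (+3000) = 10500 ft.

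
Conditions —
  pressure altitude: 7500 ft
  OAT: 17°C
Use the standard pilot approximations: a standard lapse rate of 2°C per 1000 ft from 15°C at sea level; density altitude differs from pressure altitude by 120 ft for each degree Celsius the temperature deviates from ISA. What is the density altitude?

9540 ft

ISA temperature at 7500 ft = 15 − 2 × (7500/1000) = 0°C.
ISA deviation = 17 − 0 = +17°C.
Density altitude = 7500 + 120 × (17) = 7500 + (+2040) = 9540 ft.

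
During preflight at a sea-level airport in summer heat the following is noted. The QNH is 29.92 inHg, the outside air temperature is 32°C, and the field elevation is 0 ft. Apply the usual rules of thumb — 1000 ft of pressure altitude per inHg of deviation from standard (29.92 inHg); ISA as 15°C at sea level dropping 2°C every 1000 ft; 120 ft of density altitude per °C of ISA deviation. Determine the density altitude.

2040 ft

Pressure altitude = 0 + (29.92 − 29.92) × 1000 = 0 + (0) = 0 ft.
ISA temperature at 0 ft = 15 − 2 × (0/1000) = 15°C.
ISA deviation = 32 − 15 = +17°C.
Density altitude = 0 + 120 × (17) = 2040 ft.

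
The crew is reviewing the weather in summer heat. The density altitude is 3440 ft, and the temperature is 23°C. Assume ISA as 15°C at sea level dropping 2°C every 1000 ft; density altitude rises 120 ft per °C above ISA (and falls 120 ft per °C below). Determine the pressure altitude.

2000 ft

DA = PA + 120 × (OAT − (15 − 2·PA/1000)) = PA + 120·OAT − 1800 + 0.24·PA = 1.24·PA + 120·OAT − 1800.
So 1.24·PA = 3440 − 120 × 23 + 1800 = 2480.
PA = 2480 / 1.24 = 2000 ft.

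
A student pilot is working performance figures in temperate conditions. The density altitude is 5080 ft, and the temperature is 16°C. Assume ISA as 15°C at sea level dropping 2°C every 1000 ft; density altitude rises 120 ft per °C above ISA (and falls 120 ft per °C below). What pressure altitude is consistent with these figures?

4000 ft

DA = PA + 120 × (OAT − (15 − 2·PA/1000)) = PA + 120·OAT − 1800 + 0.24·PA = 1.24·PA + 120·OAT − 1800.
So 1.24·PA = 5080 − 120 × 16 + 1800 = 4960.
PA = 4960 / 1.24 = 4000 ft.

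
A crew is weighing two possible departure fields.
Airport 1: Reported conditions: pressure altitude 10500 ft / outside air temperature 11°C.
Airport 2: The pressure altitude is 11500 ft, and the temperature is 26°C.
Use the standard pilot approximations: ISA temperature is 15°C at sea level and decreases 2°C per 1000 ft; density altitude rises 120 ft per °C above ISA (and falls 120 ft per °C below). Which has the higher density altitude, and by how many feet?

Airport 1: ISA temp = -6°C, deviation +17°C, DA = 10500 + 120 × 17 = 12540 ft.
Airport 2: ISA temp = -8°C, deviation +34°C, DA = 11500 + 120 × 34 = 15580 ft.
Airport 2 is higher by 15580 − 12540 = 3040 ft.

Airport 2 by 3040 ft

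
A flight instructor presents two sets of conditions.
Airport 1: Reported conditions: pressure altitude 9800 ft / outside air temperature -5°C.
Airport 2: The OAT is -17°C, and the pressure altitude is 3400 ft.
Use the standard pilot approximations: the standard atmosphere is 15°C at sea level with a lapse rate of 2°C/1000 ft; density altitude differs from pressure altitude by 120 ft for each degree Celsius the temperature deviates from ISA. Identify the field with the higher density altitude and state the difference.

Airport 1 by 9376 ft

Airport 1: ISA temp = -4.6°C, deviation -0.4°C, DA = 9800 + 120 × (-0.4) = 9752 ft.
Airport 2: ISA temp = 8.2°C, deviation -25.2°C, DA = 3400 + 120 × (-25.2) = 376 ft.
Airport 1 is higher by 9752 − 376 = 9376 ft.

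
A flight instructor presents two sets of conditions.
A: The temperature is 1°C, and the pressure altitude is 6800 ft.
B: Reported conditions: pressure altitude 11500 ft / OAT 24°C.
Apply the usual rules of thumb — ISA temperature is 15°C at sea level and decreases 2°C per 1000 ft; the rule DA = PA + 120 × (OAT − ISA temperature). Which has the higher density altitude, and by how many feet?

A: ISA temp = 1.4°C, deviation -0.4°C, DA = 6800 + 120 × (-0.4) = 6752 ft.
B: ISA temp = -8°C, deviation +32°C, DA = 11500 + 120 × 32 = 15340 ft.
B is higher by 15340 − 6752 = 8588 ft.

B by 8588 ft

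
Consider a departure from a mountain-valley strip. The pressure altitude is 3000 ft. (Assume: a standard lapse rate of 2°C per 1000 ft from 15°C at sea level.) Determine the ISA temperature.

9°C

ISA temperature = 15 − 2 × (3000/1000) = 15 − 6 = 9°C.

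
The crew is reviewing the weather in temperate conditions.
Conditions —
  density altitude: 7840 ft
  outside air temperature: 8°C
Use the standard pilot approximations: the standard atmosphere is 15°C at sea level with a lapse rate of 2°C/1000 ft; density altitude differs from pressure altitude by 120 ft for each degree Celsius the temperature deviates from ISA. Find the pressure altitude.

DA = PA + 120 × (OAT − (15 − 2·PA/1000)) = PA + 120·OAT − 1800 + 0.24·PA = 1.24·PA + 120·OAT − 1800.
So 1.24·PA = 7840 − 120 × 8 + 1800 = 8680.
PA = 8680 / 1.24 = 7000 ft.

7000 ft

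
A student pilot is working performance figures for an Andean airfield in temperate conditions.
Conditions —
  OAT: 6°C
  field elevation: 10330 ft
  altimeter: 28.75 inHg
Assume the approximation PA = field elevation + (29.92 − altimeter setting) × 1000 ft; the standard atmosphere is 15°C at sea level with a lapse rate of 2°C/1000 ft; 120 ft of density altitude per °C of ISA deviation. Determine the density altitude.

13180 ft

Pressure altitude = 10330 + (29.92 − 28.75) × 1000 = 10330 + (+1170) = 11500 ft.
ISA temperature at 11500 ft = 15 − 2 × (11500/1000) = -8°C.
ISA deviation = 6 − (-8) = +14°C.
Density altitude = 11500 + 120 × (14) = 13180 ft.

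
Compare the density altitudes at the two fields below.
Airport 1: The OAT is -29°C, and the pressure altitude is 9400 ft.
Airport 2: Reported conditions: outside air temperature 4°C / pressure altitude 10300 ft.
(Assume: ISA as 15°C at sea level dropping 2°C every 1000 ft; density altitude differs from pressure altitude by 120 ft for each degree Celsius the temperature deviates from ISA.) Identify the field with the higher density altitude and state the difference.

Airport 2 by 5076 ft

Airport 1: ISA temp = -3.8°C, deviation -25.2°C, DA = 9400 + 120 × (-25.2) = 6376 ft.
Airport 2: ISA temp = -5.6°C, deviation +9.6°C, DA = 10300 + 120 × 9.6 = 11452 ft.
Airport 2 is higher by 11452 − 6376 = 5076 ft.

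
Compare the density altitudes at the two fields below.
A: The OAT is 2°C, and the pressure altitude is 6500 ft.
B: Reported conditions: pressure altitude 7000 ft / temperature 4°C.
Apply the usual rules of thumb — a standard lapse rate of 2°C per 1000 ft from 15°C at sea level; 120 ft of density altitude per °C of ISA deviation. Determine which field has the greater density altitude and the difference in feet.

B by 860 ft

A: ISA temp = 2°C, deviation 0°C, DA = 6500 + 120 × 0 = 6500 ft.
B: ISA temp = 1°C, deviation +3°C, DA = 7000 + 120 × 3 = 7360 ft.
B is higher by 7360 − 6500 = 860 ft.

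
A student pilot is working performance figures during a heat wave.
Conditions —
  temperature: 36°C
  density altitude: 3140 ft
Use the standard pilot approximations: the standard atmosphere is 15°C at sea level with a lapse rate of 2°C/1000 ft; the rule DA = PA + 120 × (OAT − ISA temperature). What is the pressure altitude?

DA = PA + 120 × (OAT − (15 − 2·PA/1000)) = PA + 120·OAT − 1800 + 0.24·PA = 1.24·PA + 120·OAT − 1800.
So 1.24·PA = 3140 − 120 × 36 + 1800 = 620.
PA = 620 / 1.24 = 500 ft.

500 ft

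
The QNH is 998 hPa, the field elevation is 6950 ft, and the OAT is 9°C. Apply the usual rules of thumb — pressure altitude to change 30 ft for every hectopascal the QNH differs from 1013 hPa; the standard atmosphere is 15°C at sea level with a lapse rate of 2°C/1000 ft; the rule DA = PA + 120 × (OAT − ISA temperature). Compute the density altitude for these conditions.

8456 ft

Pressure altitude = 6950 + (1013 − 998) × 30 = 6950 + (+450) = 7400 ft.
ISA temperature at 7400 ft = 15 − 2 × (7400/1000) = 0.2°C.
ISA deviation = 9 − 0.2 = +8.8°C.
Density altitude = 7400 + 120 × (8.8) = 8456 ft.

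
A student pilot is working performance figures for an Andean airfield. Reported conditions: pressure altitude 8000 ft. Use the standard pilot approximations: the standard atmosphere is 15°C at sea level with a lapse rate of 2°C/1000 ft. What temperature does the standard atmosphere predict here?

-1°C

ISA temperature = 15 − 2 × (8000/1000) = 15 − 16 = -1°C.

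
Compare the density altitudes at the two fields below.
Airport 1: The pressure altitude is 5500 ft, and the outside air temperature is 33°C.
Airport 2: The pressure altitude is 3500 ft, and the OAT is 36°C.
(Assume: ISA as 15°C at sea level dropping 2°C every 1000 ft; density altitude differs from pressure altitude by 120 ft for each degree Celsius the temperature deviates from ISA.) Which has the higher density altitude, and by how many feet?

Airport 1 by 2120 ft

Airport 1: ISA temp = 4°C, deviation +29°C, DA = 5500 + 120 × 29 = 8980 ft.
Airport 2: ISA temp = 8°C, deviation +28°C, DA = 3500 + 120 × 28 = 6860 ft.
Airport 1 is higher by 8980 − 6860 = 2120 ft.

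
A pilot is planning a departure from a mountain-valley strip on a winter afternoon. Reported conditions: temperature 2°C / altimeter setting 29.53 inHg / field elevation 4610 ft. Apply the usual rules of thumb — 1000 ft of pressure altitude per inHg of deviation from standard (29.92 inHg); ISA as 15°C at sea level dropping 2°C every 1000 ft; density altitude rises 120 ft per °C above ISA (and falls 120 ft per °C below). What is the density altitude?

Pressure altitude = 4610 + (29.92 − 29.53) × 1000 = 4610 + (+390) = 5000 ft.
ISA temperature at 5000 ft = 15 − 2 × (5000/1000) = 5°C.
ISA deviation = 2 − 5 = -3°C.
Density altitude = 5000 + 120 × (-3) = 4640 ft.

4640 ft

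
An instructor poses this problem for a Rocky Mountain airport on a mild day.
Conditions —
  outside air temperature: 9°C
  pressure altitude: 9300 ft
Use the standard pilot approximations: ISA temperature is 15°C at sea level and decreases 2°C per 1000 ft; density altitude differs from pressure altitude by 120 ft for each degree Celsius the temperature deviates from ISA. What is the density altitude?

ISA temperature at 9300 ft = 15 − 2 × (9300/1000) = -3.6°C.
ISA deviation = 9 − (-3.6) = +12.6°C.
Density altitude = 9300 + 120 × (12.6) = 9300 + (+1512) = 10812 ft.

10812 ft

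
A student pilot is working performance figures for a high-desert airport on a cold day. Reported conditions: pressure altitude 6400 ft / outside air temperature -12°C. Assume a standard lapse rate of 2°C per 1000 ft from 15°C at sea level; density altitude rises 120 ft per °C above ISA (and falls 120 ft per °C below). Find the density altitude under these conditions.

ISA temperature at 6400 ft = 15 − 2 × (6400/1000) = 2.2°C.
ISA deviation = -12 − 2.2 = -14.2°C.
Density altitude = 6400 + 120 × (-14.2) = 6400 + (-1704) = 4696 ft.

4696 ft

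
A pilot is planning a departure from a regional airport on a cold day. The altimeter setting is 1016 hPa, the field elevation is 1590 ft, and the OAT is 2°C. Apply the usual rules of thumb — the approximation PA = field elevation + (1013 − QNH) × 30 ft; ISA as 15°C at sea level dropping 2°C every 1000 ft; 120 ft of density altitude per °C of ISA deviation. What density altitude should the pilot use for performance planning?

300 ft

Pressure altitude = 1590 + (1013 − 1016) × 30 = 1590 + (-90) = 1500 ft.
ISA temperature at 1500 ft = 15 − 2 × (1500/1000) = 12°C.
ISA deviation = 2 − 12 = -10°C.
Density altitude = 1500 + 120 × (-10) = 300 ft.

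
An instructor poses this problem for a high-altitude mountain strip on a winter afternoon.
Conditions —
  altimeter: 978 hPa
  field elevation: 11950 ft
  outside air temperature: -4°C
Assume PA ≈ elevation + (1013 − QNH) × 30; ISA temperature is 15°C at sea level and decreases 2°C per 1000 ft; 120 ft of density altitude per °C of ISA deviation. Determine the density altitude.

13840 ft

Pressure altitude = 11950 + (1013 − 978) × 30 = 11950 + (+1050) = 13000 ft.
ISA temperature at 13000 ft = 15 − 2 × (13000/1000) = -11°C.
ISA deviation = -4 − (-11) = +7°C.
Density altitude = 13000 + 120 × (7) = 13840 ft.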